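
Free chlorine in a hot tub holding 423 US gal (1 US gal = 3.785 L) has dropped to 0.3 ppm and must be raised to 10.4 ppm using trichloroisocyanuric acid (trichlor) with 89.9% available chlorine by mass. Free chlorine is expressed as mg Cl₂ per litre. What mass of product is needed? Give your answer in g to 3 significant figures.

18.0 g

Volume: 423 US gal × 3.785 L/gal = 1,601 L.
Chlorine deficit: 10.4 − 0.3 = 10.1 ppm = 10.1 mg/L as Cl₂.
Cl₂ equivalent needed: 10.1 mg/L × 1,601 L = 16,170 mg = 16.17 g.
Product at 89.9% available chlorine: 16.17 / 0.899 = 17.99 g.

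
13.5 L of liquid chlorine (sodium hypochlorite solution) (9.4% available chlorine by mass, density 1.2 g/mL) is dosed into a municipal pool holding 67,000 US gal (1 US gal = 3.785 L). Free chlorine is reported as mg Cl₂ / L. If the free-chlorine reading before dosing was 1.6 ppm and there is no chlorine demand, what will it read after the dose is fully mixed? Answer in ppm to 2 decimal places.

7.60 ppm

Volume: 67,000 US gal × 3.785 L/gal = 253,595 L.
Mass of solution: 13.5 L × 1000 mL/L × 1.2 g/mL = 16,200 g.
Available chlorine delivered: 16,200 g × 0.094 = 1523 g as Cl₂.
Concentration rise: 1523 g / 253,595 L = 6.005 mg/L = 6.00 ppm.
Final FC: 1.6 + 6.00 = 7.60 ppm.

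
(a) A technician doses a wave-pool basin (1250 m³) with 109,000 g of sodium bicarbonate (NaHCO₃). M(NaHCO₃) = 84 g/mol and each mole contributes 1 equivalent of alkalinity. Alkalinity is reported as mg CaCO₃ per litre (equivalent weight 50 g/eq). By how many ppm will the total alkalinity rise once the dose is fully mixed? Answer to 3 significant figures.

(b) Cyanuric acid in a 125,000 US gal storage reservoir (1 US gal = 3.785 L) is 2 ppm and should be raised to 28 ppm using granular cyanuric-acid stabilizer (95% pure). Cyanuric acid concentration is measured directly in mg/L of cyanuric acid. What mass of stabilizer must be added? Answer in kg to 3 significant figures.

(a) 51.9 ppm; (b) 12.9 kg

(a) Volume: 1250 m³ = 1,250,000 L.
(a) Moles of NaHCO₃: 109,000 g ÷ 84 g/mol = 1298 mol → 1298 eq of alkalinity.
(a) As CaCO₃: 1298 eq × 50 g/eq = 64,880 g.
(a) Rise: 64,880 g / 1,250,000 L × 1000 = 51.9 mg/L.

(b) Volume: 125,000 US gal × 3.785 L/gal = 473,125 L.
(b) CYA to add: (28 − 2) = 26 mg/L × 473,125 L = 12,300 g cyanuric acid.
(b) At 95% purity: 12,300 / 0.95 = 12,950 g product.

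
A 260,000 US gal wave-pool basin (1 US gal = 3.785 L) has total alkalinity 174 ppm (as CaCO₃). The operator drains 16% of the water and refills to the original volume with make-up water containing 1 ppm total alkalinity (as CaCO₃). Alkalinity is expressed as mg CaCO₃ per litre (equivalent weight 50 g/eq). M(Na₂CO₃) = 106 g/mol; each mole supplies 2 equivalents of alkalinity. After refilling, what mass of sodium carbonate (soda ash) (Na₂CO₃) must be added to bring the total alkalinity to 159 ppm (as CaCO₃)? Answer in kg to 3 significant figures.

13.2 kg

Volume: 260,000 US gal × 3.785 L/gal = 984,100 L.
After draining 16% and refilling: 174 × 0.84 + 1 × 0.16 = 146.32 ppm.
Deficit to target: 159 − 146.32 = 12.68 mg/L.
As CaCO₃: 12.68 mg/L × 984,100 L = 12,480 g; ÷ 50 g/eq ÷ 2 = 124.8 mol Na₂CO₃.
Mass: 124.8 × 106 = 13,230 g.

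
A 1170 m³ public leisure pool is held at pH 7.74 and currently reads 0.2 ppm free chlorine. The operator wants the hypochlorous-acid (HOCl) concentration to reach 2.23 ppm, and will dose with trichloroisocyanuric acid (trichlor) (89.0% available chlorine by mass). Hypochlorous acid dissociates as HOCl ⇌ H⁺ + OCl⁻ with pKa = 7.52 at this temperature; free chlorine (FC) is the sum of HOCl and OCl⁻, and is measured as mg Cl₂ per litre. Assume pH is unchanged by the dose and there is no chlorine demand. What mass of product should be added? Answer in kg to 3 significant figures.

7.53 kg

Volume: 1170 m³ = 1,170,000 L.
[OCl⁻]/[HOCl] = 10^(pH − pKa) = 10^(7.74 − 7.52) = 1.66; fraction as HOCl = 1/(1 + 1.66) = 0.376.
Free chlorine required for 2.23 ppm HOCl: 2.23 / 0.376 = 5.931 ppm.
FC to add: 5.931 − 0.2 = 5.731 mg/L as Cl₂.
Cl₂ equivalent: 5.731 mg/L × 1,170,000 L = 6705 g.
Product at 89.0% available Cl: 6705 / 0.89 = 7534 g.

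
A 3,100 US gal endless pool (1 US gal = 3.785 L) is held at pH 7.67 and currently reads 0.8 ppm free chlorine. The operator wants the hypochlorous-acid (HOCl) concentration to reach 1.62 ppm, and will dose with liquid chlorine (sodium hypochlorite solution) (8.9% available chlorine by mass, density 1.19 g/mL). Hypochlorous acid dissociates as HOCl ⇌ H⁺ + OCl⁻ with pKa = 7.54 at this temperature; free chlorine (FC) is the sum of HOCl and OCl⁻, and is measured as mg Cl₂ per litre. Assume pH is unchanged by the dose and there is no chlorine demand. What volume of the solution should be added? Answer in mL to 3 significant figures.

333 mL

Volume: 3,100 US gal × 3.785 L/gal = 11,734 L.
[OCl⁻]/[HOCl] = 10^(pH − pKa) = 10^(7.67 − 7.54) = 1.349; fraction as HOCl = 1/(1 + 1.349) = 0.4257.
Free chlorine required for 1.62 ppm HOCl: 1.62 / 0.4257 = 3.805 ppm.
FC to add: 3.805 − 0.8 = 3.005 mg/L as Cl₂.
Cl₂ equivalent: 3.005 mg/L × 11,734 L = 35.26 g.
Product at 8.9% available Cl: 35.26 / 0.089 = 396.2 g.
Volume: 396.2 g ÷ 1.19 g/mL = 333 mL.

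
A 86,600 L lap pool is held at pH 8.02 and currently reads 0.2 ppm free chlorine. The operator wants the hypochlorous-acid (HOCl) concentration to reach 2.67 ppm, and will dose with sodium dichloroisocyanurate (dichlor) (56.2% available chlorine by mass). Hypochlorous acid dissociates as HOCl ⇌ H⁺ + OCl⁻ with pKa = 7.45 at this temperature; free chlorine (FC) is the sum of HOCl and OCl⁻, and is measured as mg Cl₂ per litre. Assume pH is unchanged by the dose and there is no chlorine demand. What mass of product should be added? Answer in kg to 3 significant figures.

1.91 kg

[OCl⁻]/[HOCl] = 10^(pH − pKa) = 10^(8.02 − 7.45) = 3.715; fraction as HOCl = 1/(1 + 3.715) = 0.2121.
Free chlorine required for 2.67 ppm HOCl: 2.67 / 0.2121 = 12.59 ppm.
FC to add: 12.59 − 0.2 = 12.39 mg/L as Cl₂.
Cl₂ equivalent: 12.39 mg/L × 86,600 L = 1073 g.
Product at 56.2% available Cl: 1073 / 0.562 = 1909 g.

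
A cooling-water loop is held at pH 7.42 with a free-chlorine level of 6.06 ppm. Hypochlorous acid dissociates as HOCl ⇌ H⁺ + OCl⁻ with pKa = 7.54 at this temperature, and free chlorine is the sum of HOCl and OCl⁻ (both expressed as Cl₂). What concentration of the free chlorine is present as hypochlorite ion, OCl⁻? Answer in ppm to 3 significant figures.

2.61 ppm

[OCl⁻]/[HOCl] = 10^(pH − pKa) = 10^(7.42 − 7.54) = 10^-0.12 = 0.7586.
Fraction as HOCl = 1 / (1 + 0.7586) = 0.5686.
OCl⁻ = (1 − 0.5686) × 6.06 ppm = 2.614 ppm.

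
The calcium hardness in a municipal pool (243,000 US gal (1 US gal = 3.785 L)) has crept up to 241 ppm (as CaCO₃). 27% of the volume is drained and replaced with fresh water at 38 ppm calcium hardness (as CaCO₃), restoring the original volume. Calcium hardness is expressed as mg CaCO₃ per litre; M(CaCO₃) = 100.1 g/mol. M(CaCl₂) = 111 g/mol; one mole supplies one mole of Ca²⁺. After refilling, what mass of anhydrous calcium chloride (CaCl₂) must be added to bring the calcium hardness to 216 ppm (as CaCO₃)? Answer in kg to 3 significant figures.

30.4 kg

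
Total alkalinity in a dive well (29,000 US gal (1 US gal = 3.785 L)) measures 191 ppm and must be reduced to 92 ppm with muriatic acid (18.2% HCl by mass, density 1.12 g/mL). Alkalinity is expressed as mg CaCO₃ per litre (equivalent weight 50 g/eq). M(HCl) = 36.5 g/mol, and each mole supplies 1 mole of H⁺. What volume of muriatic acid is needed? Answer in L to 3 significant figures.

Volume: 29,000 US gal × 3.785 L/gal = 109,765 L.
Alkalinity to neutralize: (191 − 92) = 99 mg/L as CaCO₃ × 109,765 L = 10,870 g as CaCO₃.
Equivalents of H⁺ required: 10,870 ÷ 50 g/eq = 217.3 eq = 217.3 mol HCl.
Mass of HCl: 217.3 × 36.5 = 7933 g.
Mass of 18.2% solution: 7933 / 0.182 = 43,590 g.
Volume: 43,590 g ÷ 1.12 g/mL = 38,920 mL.

38.9 L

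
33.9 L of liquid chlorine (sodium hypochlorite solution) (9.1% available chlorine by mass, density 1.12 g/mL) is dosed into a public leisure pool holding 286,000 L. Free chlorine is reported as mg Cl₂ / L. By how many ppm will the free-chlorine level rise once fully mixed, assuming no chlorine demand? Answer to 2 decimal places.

12.08 ppm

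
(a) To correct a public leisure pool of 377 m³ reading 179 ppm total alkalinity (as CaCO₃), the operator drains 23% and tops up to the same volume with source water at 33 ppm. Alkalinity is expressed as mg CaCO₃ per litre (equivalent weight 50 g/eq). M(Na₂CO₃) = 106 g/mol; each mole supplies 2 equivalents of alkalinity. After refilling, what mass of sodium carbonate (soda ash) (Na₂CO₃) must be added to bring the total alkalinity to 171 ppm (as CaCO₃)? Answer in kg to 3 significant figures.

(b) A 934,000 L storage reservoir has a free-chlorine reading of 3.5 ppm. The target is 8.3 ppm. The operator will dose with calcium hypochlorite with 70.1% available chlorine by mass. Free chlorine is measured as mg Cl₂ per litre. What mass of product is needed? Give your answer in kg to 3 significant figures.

(a) Volume: 377 m³ = 377,000 L.
(a) After draining 23% and refilling: 179 × 0.77 + 33 × 0.23 = 145.42 ppm.
(a) Deficit to target: 171 − 145.42 = 25.58 mg/L.
(a) As CaCO₃: 25.58 mg/L × 377,000 L = 9644 g; ÷ 50 g/eq ÷ 2 = 96.44 mol Na₂CO₃.
(a) Mass: 96.44 × 106 = 10,220 g.

(b) Chlorine deficit: 8.3 − 3.5 = 4.8 ppm = 4.8 mg/L as Cl₂.
(b) Cl₂ equivalent needed: 4.8 mg/L × 934,000 L = 4,483,000 mg = 4483 g.
(b) Product at 70.1% available chlorine: 4483 / 0.701 = 6395 g.

(a) 10.2 kg; (b) 6.40 kg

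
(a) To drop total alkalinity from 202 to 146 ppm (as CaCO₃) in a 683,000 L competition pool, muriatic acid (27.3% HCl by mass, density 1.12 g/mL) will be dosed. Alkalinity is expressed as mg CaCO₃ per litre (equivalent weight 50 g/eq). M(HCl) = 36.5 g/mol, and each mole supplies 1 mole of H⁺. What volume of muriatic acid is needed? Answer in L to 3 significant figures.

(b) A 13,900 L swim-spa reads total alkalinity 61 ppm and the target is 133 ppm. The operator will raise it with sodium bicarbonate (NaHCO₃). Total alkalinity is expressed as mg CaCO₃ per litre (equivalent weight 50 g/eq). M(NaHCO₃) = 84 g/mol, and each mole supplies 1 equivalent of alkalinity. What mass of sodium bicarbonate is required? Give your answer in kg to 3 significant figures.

(a) 91.3 L; (b) 1.68 kg

(a) Alkalinity to neutralize: (202 − 146) = 56 mg/L as CaCO₃ × 683,000 L = 38,250 g as CaCO₃.
(a) Equivalents of H⁺ required: 38,250 ÷ 50 g/eq = 765 eq = 765 mol HCl.
(a) Mass of HCl: 765 × 36.5 = 27,920 g.
(a) Mass of 27.3% solution: 27,920 / 0.273 = 102,300 g.
(a) Volume: 102,300 g ÷ 1.12 g/mL = 91,320 mL.

(b) Alkalinity to add: (133 − 61) = 72 mg/L as CaCO₃ × 13,900 L = 1001 g as CaCO₃.
(b) Equivalents: 1001 g ÷ 50 g/eq = 20.02 eq.
(b) NaHCO₃ supplies 1 eq per mole → 20.02 mol.
(b) Mass: 20.02 mol × 84 g/mol = 1681 g.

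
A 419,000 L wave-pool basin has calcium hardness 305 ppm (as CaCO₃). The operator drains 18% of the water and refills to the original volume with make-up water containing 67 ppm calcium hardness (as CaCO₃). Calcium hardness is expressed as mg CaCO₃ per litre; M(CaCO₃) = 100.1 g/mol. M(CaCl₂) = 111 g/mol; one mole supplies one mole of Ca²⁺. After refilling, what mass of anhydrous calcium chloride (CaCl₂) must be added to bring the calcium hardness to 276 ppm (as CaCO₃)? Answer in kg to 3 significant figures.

6.43 kg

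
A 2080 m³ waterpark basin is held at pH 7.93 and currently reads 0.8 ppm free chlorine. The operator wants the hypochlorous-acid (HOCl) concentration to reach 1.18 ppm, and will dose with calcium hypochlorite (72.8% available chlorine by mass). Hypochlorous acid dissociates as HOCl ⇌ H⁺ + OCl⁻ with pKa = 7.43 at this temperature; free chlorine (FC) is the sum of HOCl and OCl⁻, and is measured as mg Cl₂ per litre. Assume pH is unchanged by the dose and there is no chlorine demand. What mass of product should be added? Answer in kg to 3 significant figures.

11.7 kg

Volume: 2080 m³ = 2,080,000 L.
[OCl⁻]/[HOCl] = 10^(pH − pKa) = 10^(7.93 − 7.43) = 3.162; fraction as HOCl = 1/(1 + 3.162) = 0.2403.
Free chlorine required for 1.18 ppm HOCl: 1.18 / 0.2403 = 4.911 ppm.
FC to add: 4.911 − 0.8 = 4.111 mg/L as Cl₂.
Cl₂ equivalent: 4.111 mg/L × 2,080,000 L = 8552 g.
Product at 72.8% available Cl: 8552 / 0.728 = 11,750 g.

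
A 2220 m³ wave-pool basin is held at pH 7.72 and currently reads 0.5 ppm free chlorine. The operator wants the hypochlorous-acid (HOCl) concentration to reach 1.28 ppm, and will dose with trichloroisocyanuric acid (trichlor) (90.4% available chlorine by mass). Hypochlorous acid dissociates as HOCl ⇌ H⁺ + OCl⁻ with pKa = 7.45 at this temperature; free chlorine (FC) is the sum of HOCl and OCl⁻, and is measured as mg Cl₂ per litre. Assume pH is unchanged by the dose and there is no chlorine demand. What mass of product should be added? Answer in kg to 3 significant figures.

7.77 kg

Volume: 2220 m³ = 2,220,000 L.
[OCl⁻]/[HOCl] = 10^(pH − pKa) = 10^(7.72 − 7.45) = 1.862; fraction as HOCl = 1/(1 + 1.862) = 0.3494.
Free chlorine required for 1.28 ppm HOCl: 1.28 / 0.3494 = 3.663 ppm.
FC to add: 3.663 − 0.5 = 3.163 mg/L as Cl₂.
Cl₂ equivalent: 3.163 mg/L × 2,220,000 L = 7023 g.
Product at 90.4% available Cl: 7023 / 0.904 = 7769 g.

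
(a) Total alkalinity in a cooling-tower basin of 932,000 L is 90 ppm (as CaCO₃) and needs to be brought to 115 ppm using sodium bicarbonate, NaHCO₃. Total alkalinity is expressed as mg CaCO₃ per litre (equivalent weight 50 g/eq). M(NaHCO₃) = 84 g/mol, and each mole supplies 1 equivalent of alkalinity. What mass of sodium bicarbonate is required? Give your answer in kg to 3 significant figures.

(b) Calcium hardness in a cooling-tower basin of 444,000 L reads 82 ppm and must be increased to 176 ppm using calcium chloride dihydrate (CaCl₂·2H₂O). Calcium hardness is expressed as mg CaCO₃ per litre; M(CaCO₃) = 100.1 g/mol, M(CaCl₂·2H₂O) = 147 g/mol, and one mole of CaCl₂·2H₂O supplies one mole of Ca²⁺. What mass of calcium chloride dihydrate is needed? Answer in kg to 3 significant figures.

(a) Alkalinity to add: (115 − 90) = 25 mg/L as CaCO₃ × 932,000 L = 23,300 g as CaCO₃.
(a) Equivalents: 23,300 g ÷ 50 g/eq = 466 eq.
(a) NaHCO₃ supplies 1 eq per mole → 466 mol.
(a) Mass: 466 mol × 84 g/mol = 39,140 g.

(b) Hardness to add: (176 − 82) = 94 mg/L as CaCO₃ × 444,000 L = 41,740 g as CaCO₃.
(b) Moles of Ca²⁺ (1 mol Ca²⁺ ≡ 1 mol CaCO₃): 41,740 / 100.1 g/mol = 416.9 mol.
(b) Mass of CaCl₂·2H₂O: 416.9 × 147 = 61,290 g.

(a) 39.1 kg; (b) 61.3 kg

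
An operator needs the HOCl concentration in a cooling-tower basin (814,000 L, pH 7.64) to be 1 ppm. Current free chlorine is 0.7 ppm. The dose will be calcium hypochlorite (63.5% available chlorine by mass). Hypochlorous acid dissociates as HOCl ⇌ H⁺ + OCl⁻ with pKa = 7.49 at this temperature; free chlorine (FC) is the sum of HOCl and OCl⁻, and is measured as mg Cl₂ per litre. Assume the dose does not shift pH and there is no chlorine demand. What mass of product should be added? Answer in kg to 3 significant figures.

2.20 kg

[OCl⁻]/[HOCl] = 10^(pH − pKa) = 10^(7.64 − 7.49) = 1.413; fraction as HOCl = 1/(1 + 1.413) = 0.4145.
Free chlorine required for 1 ppm HOCl: 1 / 0.4145 = 2.413 ppm.
FC to add: 2.413 − 0.7 = 1.713 mg/L as Cl₂.
Cl₂ equivalent: 1.713 mg/L × 814,000 L = 1394 g.
Product at 63.5% available Cl: 1394 / 0.635 = 2195 g.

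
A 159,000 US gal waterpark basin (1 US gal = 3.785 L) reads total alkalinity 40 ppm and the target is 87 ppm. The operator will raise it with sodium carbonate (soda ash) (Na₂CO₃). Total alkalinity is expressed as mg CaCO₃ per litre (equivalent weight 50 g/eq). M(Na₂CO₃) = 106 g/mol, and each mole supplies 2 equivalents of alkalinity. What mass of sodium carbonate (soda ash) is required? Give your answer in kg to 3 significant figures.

30.0 kg

Volume: 159,000 US gal × 3.785 L/gal = 601,815 L.
Alkalinity to add: (87 − 40) = 47 mg/L as CaCO₃ × 601,815 L = 28,290 g as CaCO₃.
Equivalents: 28,290 g ÷ 50 g/eq = 565.7 eq.
Each mole of Na₂CO₃ supplies 2 eq, so 565.7 / 2 = 282.9 mol.
Mass: 282.9 mol × 106 g/mol = 29,980 g.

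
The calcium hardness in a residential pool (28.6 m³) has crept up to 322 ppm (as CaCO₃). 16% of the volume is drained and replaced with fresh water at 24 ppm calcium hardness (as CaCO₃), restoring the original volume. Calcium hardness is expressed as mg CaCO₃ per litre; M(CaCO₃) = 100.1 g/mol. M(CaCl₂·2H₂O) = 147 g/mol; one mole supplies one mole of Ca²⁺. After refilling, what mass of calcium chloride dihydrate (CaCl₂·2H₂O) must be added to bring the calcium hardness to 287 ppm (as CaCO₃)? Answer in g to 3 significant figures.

533 g

Volume: 28.6 m³ = 28,600 L.
After draining 16% and refilling: 322 × 0.84 + 24 × 0.16 = 274.32 ppm.
Deficit to target: 287 − 274.32 = 12.68 mg/L.
As CaCO₃: 12.68 mg/L × 28,600 L = 362.6 g; ÷ 100.1 = 3.623 mol Ca²⁺.
Mass: 3.623 × 147 = 532.6 g.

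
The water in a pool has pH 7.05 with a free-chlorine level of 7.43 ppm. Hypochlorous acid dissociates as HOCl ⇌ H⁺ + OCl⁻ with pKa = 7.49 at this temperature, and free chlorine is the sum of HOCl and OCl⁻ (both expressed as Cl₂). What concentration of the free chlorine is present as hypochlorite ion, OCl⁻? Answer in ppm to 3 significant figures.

[OCl⁻]/[HOCl] = 10^(pH − pKa) = 10^(7.05 − 7.49) = 10^-0.44 = 0.3631.
Fraction as HOCl = 1 / (1 + 0.3631) = 0.7336.
OCl⁻ = (1 − 0.7336) × 7.43 ppm = 1.979 ppm.

1.98 ppm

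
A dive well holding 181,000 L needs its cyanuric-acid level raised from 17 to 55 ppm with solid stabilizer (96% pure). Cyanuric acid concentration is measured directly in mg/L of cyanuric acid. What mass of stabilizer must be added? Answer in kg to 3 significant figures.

7.16 kg

CYA to add: (55 − 17) = 38 mg/L × 181,000 L = 6878 g cyanuric acid.
At 96% purity: 6878 / 0.96 = 7165 g product.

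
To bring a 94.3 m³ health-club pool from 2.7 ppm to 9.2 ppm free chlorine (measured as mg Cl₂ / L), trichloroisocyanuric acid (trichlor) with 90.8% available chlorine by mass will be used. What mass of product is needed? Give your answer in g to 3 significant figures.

Volume: 94.3 m³ = 94,300 L.
Chlorine deficit: 9.2 − 2.7 = 6.5 ppm = 6.5 mg/L as Cl₂.
Cl₂ equivalent needed: 6.5 mg/L × 94,300 L = 613,000 mg = 613 g.
Product at 90.8% available chlorine: 613 / 0.908 = 675.1 g.

675 g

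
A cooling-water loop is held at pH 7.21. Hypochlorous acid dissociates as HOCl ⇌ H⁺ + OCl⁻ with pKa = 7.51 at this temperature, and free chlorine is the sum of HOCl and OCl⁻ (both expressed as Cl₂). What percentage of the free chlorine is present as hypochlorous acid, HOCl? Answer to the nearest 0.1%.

[OCl⁻]/[HOCl] = 10^(pH − pKa) = 10^(7.21 − 7.51) = 10^-0.30 = 0.5012.
Fraction as HOCl = 1 / (1 + 0.5012) = 0.6661.

66.6%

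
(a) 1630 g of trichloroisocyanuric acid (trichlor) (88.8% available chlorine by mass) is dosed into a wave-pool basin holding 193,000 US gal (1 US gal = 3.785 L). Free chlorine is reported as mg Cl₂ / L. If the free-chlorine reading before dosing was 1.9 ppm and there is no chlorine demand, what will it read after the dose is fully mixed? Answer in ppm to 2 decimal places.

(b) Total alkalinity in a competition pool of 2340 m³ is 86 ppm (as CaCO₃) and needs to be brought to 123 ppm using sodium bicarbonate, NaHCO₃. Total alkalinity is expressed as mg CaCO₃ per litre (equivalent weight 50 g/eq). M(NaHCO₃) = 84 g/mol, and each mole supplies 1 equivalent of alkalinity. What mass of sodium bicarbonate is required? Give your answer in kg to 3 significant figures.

(a) Volume: 193,000 US gal × 3.785 L/gal = 730,505 L.
(a) Available chlorine delivered: 1630 g × 0.888 = 1447 g as Cl₂.
(a) Concentration rise: 1447 g / 730,505 L = 1.981 mg/L = 1.98 ppm.
(a) Final FC: 1.9 + 1.98 = 3.88 ppm.

(b) Volume: 2340 m³ = 2,340,000 L.
(b) Alkalinity to add: (123 − 86) = 37 mg/L as CaCO₃ × 2,340,000 L = 86,580 g as CaCO₃.
(b) Equivalents: 86,580 g ÷ 50 g/eq = 1732 eq.
(b) NaHCO₃ supplies 1 eq per mole → 1732 mol.
(b) Mass: 1732 mol × 84 g/mol = 145,500 g.

(a) 3.88 ppm; (b) 145 kg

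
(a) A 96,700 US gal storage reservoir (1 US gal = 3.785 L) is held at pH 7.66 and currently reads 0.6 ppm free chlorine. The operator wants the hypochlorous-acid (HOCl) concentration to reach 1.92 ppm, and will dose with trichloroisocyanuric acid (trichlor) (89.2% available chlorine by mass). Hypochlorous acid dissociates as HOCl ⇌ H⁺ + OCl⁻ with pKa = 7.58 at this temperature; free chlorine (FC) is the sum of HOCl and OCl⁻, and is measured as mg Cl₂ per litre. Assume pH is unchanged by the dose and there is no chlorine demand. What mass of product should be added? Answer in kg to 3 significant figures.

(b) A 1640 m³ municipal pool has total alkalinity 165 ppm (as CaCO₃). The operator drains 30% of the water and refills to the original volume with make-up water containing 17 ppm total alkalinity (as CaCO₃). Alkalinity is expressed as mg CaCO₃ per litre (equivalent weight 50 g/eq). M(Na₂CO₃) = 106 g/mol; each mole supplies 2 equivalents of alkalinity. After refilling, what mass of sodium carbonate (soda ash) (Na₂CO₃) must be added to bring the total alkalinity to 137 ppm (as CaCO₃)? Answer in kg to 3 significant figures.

(a) 1.49 kg; (b) 28.5 kg

(a) Volume: 96,700 US gal × 3.785 L/gal = 366,010 L.
(a) [OCl⁻]/[HOCl] = 10^(pH − pKa) = 10^(7.66 − 7.58) = 1.202; fraction as HOCl = 1/(1 + 1.202) = 0.4541.
(a) Free chlorine required for 1.92 ppm HOCl: 1.92 / 0.4541 = 4.228 ppm.
(a) FC to add: 4.228 − 0.6 = 3.628 mg/L as Cl₂.
(a) Cl₂ equivalent: 3.628 mg/L × 366,010 L = 1328 g.
(a) Product at 89.2% available Cl: 1328 / 0.892 = 1489 g.

(b) Volume: 1640 m³ = 1,640,000 L.
(b) After draining 30% and refilling: 165 × 0.70 + 17 × 0.30 = 120.6 ppm.
(b) Deficit to target: 137 − 120.6 = 16.4 mg/L.
(b) As CaCO₃: 16.4 mg/L × 1,640,000 L = 26,900 g; ÷ 50 g/eq ÷ 2 = 269 mol Na₂CO₃.
(b) Mass: 269 × 106 = 28,510 g.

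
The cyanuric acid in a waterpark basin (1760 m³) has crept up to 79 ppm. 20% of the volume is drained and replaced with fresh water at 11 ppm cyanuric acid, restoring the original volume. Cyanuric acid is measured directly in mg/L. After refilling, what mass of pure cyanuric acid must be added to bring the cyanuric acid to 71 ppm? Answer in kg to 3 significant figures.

Volume: 1760 m³ = 1,760,000 L.
After draining 20% and refilling: 79 × 0.80 + 11 × 0.20 = 65.4 ppm.
Deficit to target: 71 − 65.4 = 5.6 mg/L.
Mass: 5.6 mg/L × 1,760,000 L = 9856 g cyanuric acid.

9.86 kg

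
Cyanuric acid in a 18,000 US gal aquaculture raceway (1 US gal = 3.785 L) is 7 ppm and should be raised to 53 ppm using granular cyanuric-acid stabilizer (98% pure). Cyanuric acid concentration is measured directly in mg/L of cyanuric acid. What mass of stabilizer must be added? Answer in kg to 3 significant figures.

3.20 kg

Volume: 18,000 US gal × 3.785 L/gal = 68,130 L.
CYA to add: (53 − 7) = 46 mg/L × 68,130 L = 3134 g cyanuric acid.
At 98% purity: 3134 / 0.98 = 3198 g product.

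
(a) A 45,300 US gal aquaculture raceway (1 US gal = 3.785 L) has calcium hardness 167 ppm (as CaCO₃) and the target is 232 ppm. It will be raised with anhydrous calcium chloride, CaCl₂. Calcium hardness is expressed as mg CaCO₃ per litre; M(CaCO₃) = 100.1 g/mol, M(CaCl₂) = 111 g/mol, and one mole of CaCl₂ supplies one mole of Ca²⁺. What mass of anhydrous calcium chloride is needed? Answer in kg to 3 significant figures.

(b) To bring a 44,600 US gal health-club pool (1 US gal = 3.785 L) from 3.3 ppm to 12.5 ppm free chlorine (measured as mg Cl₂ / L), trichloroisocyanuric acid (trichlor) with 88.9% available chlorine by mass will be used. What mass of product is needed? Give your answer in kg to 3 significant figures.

(a) Volume: 45,300 US gal × 3.785 L/gal = 171,460 L.
(a) Hardness to add: (232 − 167) = 65 mg/L as CaCO₃ × 171,460 L = 11,140 g as CaCO₃.
(a) Moles of Ca²⁺ (1 mol Ca²⁺ ≡ 1 mol CaCO₃): 11,140 / 100.1 g/mol = 111.3 mol.
(a) Mass of CaCl₂: 111.3 × 111 = 12,360 g.

(b) Volume: 44,600 US gal × 3.785 L/gal = 168,811 L.
(b) Chlorine deficit: 12.5 − 3.3 = 9.2 ppm = 9.2 mg/L as Cl₂.
(b) Cl₂ equivalent needed: 9.2 mg/L × 168,811 L = 1,553,000 mg = 1553 g.
(b) Product at 88.9% available chlorine: 1553 / 0.889 = 1747 g.

(a) 12.4 kg; (b) 1.75 kg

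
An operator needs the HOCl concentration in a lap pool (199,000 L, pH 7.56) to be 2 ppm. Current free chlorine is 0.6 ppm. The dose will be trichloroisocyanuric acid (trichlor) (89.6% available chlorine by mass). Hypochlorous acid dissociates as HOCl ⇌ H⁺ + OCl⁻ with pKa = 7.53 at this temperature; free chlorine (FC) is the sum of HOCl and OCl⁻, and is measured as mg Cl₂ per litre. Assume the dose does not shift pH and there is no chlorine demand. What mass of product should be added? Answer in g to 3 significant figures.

787 g

[OCl⁻]/[HOCl] = 10^(pH − pKa) = 10^(7.56 − 7.53) = 1.072; fraction as HOCl = 1/(1 + 1.072) = 0.4827.
Free chlorine required for 2 ppm HOCl: 2 / 0.4827 = 4.143 ppm.
FC to add: 4.143 − 0.6 = 3.543 mg/L as Cl₂.
Cl₂ equivalent: 3.543 mg/L × 199,000 L = 705.1 g.
Product at 89.6% available Cl: 705.1 / 0.896 = 786.9 g.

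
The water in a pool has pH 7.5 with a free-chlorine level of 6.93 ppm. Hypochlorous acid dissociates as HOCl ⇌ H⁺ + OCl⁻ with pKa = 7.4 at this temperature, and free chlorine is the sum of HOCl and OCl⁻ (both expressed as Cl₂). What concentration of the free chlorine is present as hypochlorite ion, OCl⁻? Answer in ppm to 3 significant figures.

[OCl⁻]/[HOCl] = 10^(pH − pKa) = 10^(7.5 − 7.4) = 10^0.10 = 1.259.
Fraction as HOCl = 1 / (1 + 1.259) = 0.4427.
OCl⁻ = (1 − 0.4427) × 6.93 ppm = 3.862 ppm.

3.86 ppm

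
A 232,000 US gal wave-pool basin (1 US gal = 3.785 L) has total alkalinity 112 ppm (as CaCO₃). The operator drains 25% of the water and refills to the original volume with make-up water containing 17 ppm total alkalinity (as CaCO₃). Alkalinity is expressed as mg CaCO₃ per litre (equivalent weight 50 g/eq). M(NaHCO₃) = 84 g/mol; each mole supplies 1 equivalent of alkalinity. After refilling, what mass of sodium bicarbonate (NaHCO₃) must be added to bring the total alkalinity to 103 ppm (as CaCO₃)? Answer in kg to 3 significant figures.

21.8 kg

Volume: 232,000 US gal × 3.785 L/gal = 878,120 L.
After draining 25% and refilling: 112 × 0.75 + 17 × 0.25 = 88.25 ppm.
Deficit to target: 103 − 88.25 = 14.75 mg/L.
As CaCO₃: 14.75 mg/L × 878,120 L = 12,950 g; ÷ 50 g/eq ÷ 1 = 259 mol NaHCO₃.
Mass: 259 × 84 = 21,760 g.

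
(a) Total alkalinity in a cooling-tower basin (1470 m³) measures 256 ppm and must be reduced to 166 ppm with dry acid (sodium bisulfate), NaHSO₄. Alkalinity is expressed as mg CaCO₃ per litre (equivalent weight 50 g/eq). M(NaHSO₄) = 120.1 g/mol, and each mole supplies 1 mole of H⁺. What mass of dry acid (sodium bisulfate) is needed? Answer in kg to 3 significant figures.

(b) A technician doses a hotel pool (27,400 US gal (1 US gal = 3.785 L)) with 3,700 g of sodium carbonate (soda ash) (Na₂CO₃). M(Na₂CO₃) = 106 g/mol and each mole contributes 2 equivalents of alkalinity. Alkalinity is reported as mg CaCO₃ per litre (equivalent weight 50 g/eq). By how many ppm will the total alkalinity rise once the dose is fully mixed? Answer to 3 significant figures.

(a) Volume: 1470 m³ = 1,470,000 L.
(a) Alkalinity to neutralize: (256 − 166) = 90 mg/L as CaCO₃ × 1,470,000 L = 132,300 g as CaCO₃.
(a) Equivalents of H⁺ required: 132,300 ÷ 50 g/eq = 2646 eq = 2646 mol NaHSO₄.
(a) Mass of NaHSO₄: 2646 × 120.1 = 317,800 g.

(b) Volume: 27,400 US gal × 3.785 L/gal = 103,709 L.
(b) Moles of Na₂CO₃: 3,700 g ÷ 106 g/mol = 34.91 mol → 69.81 eq of alkalinity.
(b) As CaCO₃: 69.81 eq × 50 g/eq = 3491 g.
(b) Rise: 3491 g / 103,709 L × 1000 = 33.66 mg/L.

(a) 318 kg; (b) 33.7 ppm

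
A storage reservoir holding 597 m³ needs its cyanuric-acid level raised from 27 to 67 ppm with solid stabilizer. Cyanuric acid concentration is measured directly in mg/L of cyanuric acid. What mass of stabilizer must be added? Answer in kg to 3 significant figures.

23.9 kg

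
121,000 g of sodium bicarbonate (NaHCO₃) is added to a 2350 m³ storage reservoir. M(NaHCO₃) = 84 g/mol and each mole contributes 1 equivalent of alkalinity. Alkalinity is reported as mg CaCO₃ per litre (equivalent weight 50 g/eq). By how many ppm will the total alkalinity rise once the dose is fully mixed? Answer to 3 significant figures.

30.6 ppm

Volume: 2350 m³ = 2,350,000 L.
Moles of NaHCO₃: 121,000 g ÷ 84 g/mol = 1440 mol → 1440 eq of alkalinity.
As CaCO₃: 1440 eq × 50 g/eq = 72,020 g.
Rise: 72,020 g / 2,350,000 L × 1000 = 30.65 mg/L.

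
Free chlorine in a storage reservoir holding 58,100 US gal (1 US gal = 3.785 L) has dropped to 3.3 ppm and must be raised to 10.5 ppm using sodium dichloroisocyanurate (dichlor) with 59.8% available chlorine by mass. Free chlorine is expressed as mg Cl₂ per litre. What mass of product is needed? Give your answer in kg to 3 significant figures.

Volume: 58,100 US gal × 3.785 L/gal = 219,908 L.
Chlorine deficit: 10.5 − 3.3 = 7.2 ppm = 7.2 mg/L as Cl₂.
Cl₂ equivalent needed: 7.2 mg/L × 219,908 L = 1,583,000 mg = 1583 g.
Product at 59.8% available chlorine: 1583 / 0.598 = 2648 g.

2.65 kg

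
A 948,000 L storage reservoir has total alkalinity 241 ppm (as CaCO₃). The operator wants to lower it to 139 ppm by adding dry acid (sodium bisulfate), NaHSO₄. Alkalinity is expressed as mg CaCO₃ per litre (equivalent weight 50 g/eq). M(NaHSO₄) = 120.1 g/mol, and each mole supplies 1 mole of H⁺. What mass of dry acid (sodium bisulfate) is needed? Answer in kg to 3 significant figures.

232 kg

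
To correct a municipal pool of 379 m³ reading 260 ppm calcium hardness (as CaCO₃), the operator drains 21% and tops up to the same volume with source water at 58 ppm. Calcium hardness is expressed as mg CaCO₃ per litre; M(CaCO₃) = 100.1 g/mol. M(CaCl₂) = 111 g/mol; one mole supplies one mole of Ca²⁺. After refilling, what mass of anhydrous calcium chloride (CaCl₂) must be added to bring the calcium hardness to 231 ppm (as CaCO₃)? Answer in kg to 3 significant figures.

Volume: 379 m³ = 379,000 L.
After draining 21% and refilling: 260 × 0.79 + 58 × 0.21 = 217.58 ppm.
Deficit to target: 231 − 217.58 = 13.42 mg/L.
As CaCO₃: 13.42 mg/L × 379,000 L = 5086 g; ÷ 100.1 = 50.81 mol Ca²⁺.
Mass: 50.81 × 111 = 5640 g.

5.64 kg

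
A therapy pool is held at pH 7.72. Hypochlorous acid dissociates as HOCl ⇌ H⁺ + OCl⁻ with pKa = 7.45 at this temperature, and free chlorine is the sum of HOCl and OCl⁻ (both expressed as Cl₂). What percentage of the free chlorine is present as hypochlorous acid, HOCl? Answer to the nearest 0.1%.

34.9%

[OCl⁻]/[HOCl] = 10^(pH − pKa) = 10^(7.72 − 7.45) = 10^0.27 = 1.862.
Fraction as HOCl = 1 / (1 + 1.862) = 0.3494.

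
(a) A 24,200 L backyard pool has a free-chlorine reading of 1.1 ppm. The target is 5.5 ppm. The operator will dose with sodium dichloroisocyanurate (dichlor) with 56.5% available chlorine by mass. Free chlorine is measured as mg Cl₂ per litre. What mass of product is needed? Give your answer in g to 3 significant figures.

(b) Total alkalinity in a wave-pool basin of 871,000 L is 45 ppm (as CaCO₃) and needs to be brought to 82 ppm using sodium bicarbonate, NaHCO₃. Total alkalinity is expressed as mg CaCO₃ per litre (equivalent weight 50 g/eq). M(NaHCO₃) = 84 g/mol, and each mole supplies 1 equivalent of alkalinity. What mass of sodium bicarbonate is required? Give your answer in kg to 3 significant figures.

(a) 188 g; (b) 54.1 kg

(a) Chlorine deficit: 5.5 − 1.1 = 4.4 ppm = 4.4 mg/L as Cl₂.
(a) Cl₂ equivalent needed: 4.4 mg/L × 24,200 L = 106,500 mg = 106.5 g.
(a) Product at 56.5% available chlorine: 106.5 / 0.565 = 188.5 g.

(b) Alkalinity to add: (82 − 45) = 37 mg/L as CaCO₃ × 871,000 L = 32,230 g as CaCO₃.
(b) Equivalents: 32,230 g ÷ 50 g/eq = 644.5 eq.
(b) NaHCO₃ supplies 1 eq per mole → 644.5 mol.
(b) Mass: 644.5 mol × 84 g/mol = 54,140 g.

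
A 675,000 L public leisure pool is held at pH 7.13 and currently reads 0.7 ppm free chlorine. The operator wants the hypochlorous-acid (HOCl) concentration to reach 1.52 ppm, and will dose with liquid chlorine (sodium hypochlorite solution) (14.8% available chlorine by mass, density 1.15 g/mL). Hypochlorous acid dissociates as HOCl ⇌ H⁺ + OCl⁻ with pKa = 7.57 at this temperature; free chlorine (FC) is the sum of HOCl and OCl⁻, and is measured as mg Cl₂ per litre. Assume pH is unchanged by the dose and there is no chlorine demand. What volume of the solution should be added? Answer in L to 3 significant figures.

[OCl⁻]/[HOCl] = 10^(pH − pKa) = 10^(7.13 − 7.57) = 0.3631; fraction as HOCl = 1/(1 + 0.3631) = 0.7336.
Free chlorine required for 1.52 ppm HOCl: 1.52 / 0.7336 = 2.072 ppm.
FC to add: 2.072 − 0.7 = 1.372 mg/L as Cl₂.
Cl₂ equivalent: 1.372 mg/L × 675,000 L = 926 g.
Product at 14.8% available Cl: 926 / 0.148 = 6257 g.
Volume: 6257 g ÷ 1.15 g/mL = 5441 mL.

5.44 L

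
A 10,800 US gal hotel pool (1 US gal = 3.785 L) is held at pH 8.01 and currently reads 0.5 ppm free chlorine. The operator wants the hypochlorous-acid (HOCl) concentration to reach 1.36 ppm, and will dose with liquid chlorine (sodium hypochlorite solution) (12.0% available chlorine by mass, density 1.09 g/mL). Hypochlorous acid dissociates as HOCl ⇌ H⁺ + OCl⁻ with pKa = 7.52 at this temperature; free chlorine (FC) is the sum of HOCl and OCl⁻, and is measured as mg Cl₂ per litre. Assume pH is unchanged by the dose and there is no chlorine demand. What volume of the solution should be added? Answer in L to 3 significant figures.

1.58 L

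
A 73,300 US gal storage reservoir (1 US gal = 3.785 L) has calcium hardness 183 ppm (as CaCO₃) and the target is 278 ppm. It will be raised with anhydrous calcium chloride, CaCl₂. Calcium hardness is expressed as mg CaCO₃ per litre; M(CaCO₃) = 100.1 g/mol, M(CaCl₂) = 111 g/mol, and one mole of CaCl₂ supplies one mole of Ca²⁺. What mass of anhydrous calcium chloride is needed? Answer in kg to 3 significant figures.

Volume: 73,300 US gal × 3.785 L/gal = 277,440 L.
Hardness to add: (278 − 183) = 95 mg/L as CaCO₃ × 277,440 L = 26,360 g as CaCO₃.
Moles of Ca²⁺ (1 mol Ca²⁺ ≡ 1 mol CaCO₃): 26,360 / 100.1 g/mol = 263.3 mol.
Mass of CaCl₂: 263.3 × 111 = 29,230 g.

29.2 kg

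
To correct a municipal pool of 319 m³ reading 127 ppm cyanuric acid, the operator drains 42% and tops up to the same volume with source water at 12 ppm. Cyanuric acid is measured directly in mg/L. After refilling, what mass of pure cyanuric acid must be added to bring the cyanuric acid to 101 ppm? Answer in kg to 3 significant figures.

Volume: 319 m³ = 319,000 L.
After draining 42% and refilling: 127 × 0.58 + 12 × 0.42 = 78.7 ppm.
Deficit to target: 101 − 78.7 = 22.3 mg/L.
Mass: 22.3 mg/L × 319,000 L = 7114 g cyanuric acid.

7.11 kg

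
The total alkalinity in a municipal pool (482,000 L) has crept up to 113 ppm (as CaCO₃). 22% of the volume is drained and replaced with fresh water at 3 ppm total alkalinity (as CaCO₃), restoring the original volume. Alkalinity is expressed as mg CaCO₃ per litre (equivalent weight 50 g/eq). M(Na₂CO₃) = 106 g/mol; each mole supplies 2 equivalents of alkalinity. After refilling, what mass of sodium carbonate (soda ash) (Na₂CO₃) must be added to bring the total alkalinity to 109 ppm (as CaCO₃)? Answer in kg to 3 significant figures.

After draining 22% and refilling: 113 × 0.78 + 3 × 0.22 = 88.8 ppm.
Deficit to target: 109 − 88.8 = 20.2 mg/L.
As CaCO₃: 20.2 mg/L × 482,000 L = 9736 g; ÷ 50 g/eq ÷ 2 = 97.36 mol Na₂CO₃.
Mass: 97.36 × 106 = 10,320 g.

10.3 kg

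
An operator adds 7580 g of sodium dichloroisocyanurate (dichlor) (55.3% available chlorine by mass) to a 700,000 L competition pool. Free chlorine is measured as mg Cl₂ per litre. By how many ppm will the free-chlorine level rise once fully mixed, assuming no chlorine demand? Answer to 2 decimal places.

5.99 ppm

Available chlorine delivered: 7580 g × 0.553 = 4192 g as Cl₂.
Concentration rise: 4192 g / 700,000 L = 5.988 mg/L = 5.99 ppm.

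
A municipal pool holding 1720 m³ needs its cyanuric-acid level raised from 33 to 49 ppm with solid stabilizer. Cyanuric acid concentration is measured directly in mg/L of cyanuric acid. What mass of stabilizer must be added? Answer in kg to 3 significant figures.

Volume: 1720 m³ = 1,720,000 L.
CYA to add: (49 − 33) = 16 mg/L × 1,720,000 L = 27,520 g cyanuric acid.

27.5 kg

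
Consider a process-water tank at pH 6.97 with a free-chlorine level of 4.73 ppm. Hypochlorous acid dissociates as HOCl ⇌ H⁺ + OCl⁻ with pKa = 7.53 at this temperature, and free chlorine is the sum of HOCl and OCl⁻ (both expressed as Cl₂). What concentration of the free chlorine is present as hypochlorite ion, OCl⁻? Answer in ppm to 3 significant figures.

1.02 ppm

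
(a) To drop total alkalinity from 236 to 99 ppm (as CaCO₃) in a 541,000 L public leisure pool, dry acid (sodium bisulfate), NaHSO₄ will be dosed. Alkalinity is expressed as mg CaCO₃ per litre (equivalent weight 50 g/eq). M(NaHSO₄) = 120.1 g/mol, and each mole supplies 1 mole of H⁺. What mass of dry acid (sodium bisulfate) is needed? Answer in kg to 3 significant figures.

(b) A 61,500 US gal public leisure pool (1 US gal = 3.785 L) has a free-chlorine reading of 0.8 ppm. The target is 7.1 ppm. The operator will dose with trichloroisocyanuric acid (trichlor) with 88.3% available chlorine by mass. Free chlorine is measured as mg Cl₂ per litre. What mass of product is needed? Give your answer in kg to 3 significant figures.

(a) 178 kg; (b) 1.66 kg

(a) Alkalinity to neutralize: (236 − 99) = 137 mg/L as CaCO₃ × 541,000 L = 74,120 g as CaCO₃.
(a) Equivalents of H⁺ required: 74,120 ÷ 50 g/eq = 1482 eq = 1482 mol NaHSO₄.
(a) Mass of NaHSO₄: 1482 × 120.1 = 178,000 g.

(b) Volume: 61,500 US gal × 3.785 L/gal = 232,778 L.
(b) Chlorine deficit: 7.1 − 0.8 = 6.3 ppm = 6.3 mg/L as Cl₂.
(b) Cl₂ equivalent needed: 6.3 mg/L × 232,778 L = 1,466,000 mg = 1466 g.
(b) Product at 88.3% available chlorine: 1466 / 0.883 = 1661 g.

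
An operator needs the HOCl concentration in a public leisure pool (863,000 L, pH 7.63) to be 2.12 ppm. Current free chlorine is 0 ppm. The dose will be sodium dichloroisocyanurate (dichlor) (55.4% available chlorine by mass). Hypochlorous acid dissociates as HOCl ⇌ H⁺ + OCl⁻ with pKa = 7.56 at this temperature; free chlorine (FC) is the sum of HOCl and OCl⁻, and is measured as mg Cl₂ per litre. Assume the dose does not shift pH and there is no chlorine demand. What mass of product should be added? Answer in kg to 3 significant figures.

7.18 kg

[OCl⁻]/[HOCl] = 10^(pH − pKa) = 10^(7.63 − 7.56) = 1.175; fraction as HOCl = 1/(1 + 1.175) = 0.4598.
Free chlorine required for 2.12 ppm HOCl: 2.12 / 0.4598 = 4.611 ppm.
FC to add: 4.611 − 0 = 4.611 mg/L as Cl₂.
Cl₂ equivalent: 4.611 mg/L × 863,000 L = 3979 g.
Product at 55.4% available Cl: 3979 / 0.554 = 7183 g.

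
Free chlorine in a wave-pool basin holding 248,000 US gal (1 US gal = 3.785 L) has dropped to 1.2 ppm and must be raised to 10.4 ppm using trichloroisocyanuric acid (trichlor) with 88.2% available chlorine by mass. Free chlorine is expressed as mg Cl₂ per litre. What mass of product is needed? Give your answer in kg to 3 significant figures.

Volume: 248,000 US gal × 3.785 L/gal = 938,680 L.
Chlorine deficit: 10.4 − 1.2 = 9.2 ppm = 9.2 mg/L as Cl₂.
Cl₂ equivalent needed: 9.2 mg/L × 938,680 L = 8,636,000 mg = 8636 g.
Product at 88.2% available chlorine: 8636 / 0.882 = 9791 g.

9.79 kg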